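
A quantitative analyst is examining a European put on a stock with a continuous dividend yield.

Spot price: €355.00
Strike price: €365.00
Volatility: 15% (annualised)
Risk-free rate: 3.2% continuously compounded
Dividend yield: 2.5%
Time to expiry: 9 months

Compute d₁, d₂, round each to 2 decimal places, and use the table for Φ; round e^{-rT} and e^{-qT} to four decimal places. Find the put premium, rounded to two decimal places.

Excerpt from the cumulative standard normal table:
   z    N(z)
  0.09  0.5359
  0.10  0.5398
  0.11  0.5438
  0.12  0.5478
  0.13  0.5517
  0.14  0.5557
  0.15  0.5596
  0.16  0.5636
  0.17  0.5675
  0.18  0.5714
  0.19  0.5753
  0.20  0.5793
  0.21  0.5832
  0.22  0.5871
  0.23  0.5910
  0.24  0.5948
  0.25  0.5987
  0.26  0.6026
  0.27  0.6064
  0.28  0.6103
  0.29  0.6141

σ√T = 0.15 × 0.8660 = 0.1299
d₁ = [ln(355/365) + (0.032 − 0.025 + 0.15²/2)·0.75] / 0.1299 = [-0.0278 + 0.0137] / 0.1299 = -0.1085 → -0.11
d₂ = d₁ − σ√T = -0.1085 − 0.1299 = -0.2384 → -0.24
exp(−qT) = exp(−0.025·0.75) = 0.9814;  exp(−rT) = exp(−0.032·0.75) = 0.9763
N(−d₂) = N(0.24) = 0.5948;  N(−d₁) = N(0.11) = 0.5438
P = 365·0.9763·0.5948 − 355·0.9814·0.5438 = 211.9567 − 189.4583 = 22.4984

€22.50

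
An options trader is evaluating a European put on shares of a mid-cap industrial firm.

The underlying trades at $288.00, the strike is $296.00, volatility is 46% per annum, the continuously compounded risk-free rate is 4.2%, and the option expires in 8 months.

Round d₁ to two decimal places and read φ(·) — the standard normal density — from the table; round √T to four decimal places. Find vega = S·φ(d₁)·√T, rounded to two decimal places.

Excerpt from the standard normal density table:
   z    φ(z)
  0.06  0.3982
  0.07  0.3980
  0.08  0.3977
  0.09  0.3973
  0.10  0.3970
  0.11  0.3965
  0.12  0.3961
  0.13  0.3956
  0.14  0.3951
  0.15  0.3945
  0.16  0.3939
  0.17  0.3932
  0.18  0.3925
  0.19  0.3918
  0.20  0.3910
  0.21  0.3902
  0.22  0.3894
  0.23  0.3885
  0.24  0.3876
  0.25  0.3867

σ√T = 0.46 × 0.8165 = 0.3756
d₁ = [ln(288/296) + (0.042 + 0.46²/2)·0.6667] / 0.3756 = [-0.0274 + 0.0985] / 0.3756 = 0.1894 which rounds to 0.19
√T = √0.6667 = 0.8165
φ(d₁) = φ(0.19) = 0.3918
vega = S·φ(d₁)·√T = 288·0.3918·0.8165 = 92.1326

92.13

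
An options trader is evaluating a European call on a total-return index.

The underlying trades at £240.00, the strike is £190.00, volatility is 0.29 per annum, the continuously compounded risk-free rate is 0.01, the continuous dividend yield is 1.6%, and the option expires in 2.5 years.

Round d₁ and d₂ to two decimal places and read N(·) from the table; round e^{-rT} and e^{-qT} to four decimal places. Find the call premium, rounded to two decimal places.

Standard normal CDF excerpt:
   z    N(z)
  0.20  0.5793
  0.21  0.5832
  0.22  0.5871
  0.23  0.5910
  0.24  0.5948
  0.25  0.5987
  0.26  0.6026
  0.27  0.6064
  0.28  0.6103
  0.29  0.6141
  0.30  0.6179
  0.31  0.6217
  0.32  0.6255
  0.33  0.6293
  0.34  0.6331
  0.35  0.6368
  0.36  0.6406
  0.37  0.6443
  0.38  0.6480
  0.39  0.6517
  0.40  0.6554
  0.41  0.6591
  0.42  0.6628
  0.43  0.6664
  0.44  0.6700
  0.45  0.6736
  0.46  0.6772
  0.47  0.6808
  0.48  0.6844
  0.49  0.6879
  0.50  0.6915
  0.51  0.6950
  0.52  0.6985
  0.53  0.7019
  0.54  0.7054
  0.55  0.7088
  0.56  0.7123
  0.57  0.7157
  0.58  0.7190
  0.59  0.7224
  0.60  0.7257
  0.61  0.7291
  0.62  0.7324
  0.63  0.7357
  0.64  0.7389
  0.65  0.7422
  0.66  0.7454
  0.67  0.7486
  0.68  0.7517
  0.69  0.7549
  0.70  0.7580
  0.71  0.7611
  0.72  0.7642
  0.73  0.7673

£64.56

σ√T = 0.29·√2.5 = 0.4585
d₁ = [ln(240/190) + (0.01 − 0.016 + 0.29²/2)·2.5] / 0.4585 = [0.2336 + 0.0901] / 0.4585 = 0.7060 → 0.71
d₂ = d₁ − σ√T = 0.7060 − 0.4585 = 0.2475 → 0.25
e^(−qT) = e^(−0.016·2.5) = 0.9608;  e^(−rT) = e^(−0.01·2.5) = 0.9753
C = 240·0.9608·N(0.71) − 190·0.9753·N(0.25) = 240·0.9608·0.7611 − 190·0.9753·0.5987 = 175.5036 − 110.9433 = 64.5603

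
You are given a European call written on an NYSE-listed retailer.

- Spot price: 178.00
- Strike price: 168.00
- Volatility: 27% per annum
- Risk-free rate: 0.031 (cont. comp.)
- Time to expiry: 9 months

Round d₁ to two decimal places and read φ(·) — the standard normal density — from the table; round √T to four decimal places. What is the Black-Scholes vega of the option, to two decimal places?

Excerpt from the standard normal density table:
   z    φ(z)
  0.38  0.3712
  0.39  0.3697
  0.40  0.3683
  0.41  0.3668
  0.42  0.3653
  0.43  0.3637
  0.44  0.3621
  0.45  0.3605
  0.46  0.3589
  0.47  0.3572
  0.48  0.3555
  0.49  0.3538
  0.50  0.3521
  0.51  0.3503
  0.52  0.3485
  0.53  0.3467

55.32

σ√T = 0.27 × 0.8660 = 0.2338
d₁ = [ln(178/168) + (0.031 + 0.27²/2)·0.75] / 0.2338 = [0.0578 + 0.0506] / 0.2338 = 0.4636 ≈ 0.46
√T = √0.75 = 0.8660
φ(d₁) = φ(0.46) = 0.3589
vega = S·φ(d₁)·√T = 178·0.3589·0.8660 = 55.3237
(The put has the same vega.)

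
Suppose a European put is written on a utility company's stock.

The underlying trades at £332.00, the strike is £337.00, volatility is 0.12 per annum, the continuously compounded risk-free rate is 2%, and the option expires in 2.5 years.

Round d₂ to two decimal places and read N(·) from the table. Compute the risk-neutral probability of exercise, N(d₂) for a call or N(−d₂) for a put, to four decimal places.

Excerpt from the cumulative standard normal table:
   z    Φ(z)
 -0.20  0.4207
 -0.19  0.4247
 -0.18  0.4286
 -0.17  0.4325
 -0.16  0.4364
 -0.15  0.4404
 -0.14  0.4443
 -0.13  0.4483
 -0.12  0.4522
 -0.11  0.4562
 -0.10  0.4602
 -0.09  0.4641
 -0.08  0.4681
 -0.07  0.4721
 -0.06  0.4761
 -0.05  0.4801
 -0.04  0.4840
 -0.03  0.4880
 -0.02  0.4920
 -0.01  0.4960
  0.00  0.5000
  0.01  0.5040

0.4641

T = 2.5;  σ√T = 0.1897
d₁ = [ln(332/337) + (0.02 + ½·0.12²)·2.5] / (σ√T) = (-0.0149 + 0.0680) / 0.1897 = 0.2796 → 0.28
d₂ = 0.2796 − 0.1897 = 0.0899 → 0.09
Risk-neutral Pr[S_T < K] = N(−d₂) = N(-0.09) = 0.4641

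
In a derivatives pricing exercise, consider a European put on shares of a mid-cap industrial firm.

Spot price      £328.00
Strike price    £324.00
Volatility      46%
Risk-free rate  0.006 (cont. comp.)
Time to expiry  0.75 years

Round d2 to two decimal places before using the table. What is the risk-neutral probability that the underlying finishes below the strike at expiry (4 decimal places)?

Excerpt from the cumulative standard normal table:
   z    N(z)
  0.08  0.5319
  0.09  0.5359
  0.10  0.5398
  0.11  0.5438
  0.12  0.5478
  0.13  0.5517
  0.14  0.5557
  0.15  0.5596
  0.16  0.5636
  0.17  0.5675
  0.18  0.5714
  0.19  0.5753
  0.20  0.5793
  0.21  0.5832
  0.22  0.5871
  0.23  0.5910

σ√T = 0.46·√0.75 = 0.3984
d₁ = [ln(328/324) + (0.006 + 0.46²/2)·0.75] / 0.3984 = [0.0123 + 0.0839] / 0.3984 = 0.2413 which rounds to 0.24
d₂ = d₁ − σ√T = 0.2413 − 0.3984 = -0.1571 which rounds to -0.16
Risk-neutral Pr[S_T < K] = N(−d₂) = N(0.16) = 0.5636

0.5636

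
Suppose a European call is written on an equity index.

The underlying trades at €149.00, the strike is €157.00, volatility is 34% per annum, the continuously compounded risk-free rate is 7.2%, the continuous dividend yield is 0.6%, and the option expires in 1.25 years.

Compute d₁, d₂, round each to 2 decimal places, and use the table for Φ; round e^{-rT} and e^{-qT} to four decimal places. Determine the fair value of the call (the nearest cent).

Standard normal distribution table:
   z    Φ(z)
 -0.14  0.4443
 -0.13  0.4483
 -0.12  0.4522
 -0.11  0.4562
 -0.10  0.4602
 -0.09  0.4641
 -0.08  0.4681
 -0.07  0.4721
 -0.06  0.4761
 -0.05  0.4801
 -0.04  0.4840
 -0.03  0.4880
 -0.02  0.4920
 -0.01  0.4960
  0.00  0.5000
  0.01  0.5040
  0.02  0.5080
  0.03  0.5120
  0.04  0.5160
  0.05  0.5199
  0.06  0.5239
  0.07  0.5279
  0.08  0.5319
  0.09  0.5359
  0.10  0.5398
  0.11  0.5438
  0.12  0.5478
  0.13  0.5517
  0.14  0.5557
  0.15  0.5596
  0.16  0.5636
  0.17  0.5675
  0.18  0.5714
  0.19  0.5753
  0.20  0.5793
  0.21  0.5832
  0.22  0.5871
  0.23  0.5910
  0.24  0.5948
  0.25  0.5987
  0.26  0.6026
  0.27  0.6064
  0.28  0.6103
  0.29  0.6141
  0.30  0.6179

€24.22

σ√T = 0.34 × 1.1180 = 0.3801
ln(S/K) + (r − q + σ²/2)T = ln(149/157) + (0.072 − 0.006 + 0.34²/2)·1.25 = -0.0523 + 0.1547 = 0.1025
d₁ = 0.1025 / 0.3801 = 0.2695 → 0.27
d₂ = d₁ − σ√T = 0.2695 − 0.3801 = -0.1106 → -0.11
e^(−qT) = e^(−0.006·1.25) = 0.9925;  e^(−rT) = e^(−0.072·1.25) = 0.9139
N(d₁) = N(0.27) = 0.6064;  N(d₂) = N(-0.11) = 0.4562
C = 149·0.9925·0.6064 − 157·0.9139·0.4562 = 89.6759 − 65.4566 = 24.2193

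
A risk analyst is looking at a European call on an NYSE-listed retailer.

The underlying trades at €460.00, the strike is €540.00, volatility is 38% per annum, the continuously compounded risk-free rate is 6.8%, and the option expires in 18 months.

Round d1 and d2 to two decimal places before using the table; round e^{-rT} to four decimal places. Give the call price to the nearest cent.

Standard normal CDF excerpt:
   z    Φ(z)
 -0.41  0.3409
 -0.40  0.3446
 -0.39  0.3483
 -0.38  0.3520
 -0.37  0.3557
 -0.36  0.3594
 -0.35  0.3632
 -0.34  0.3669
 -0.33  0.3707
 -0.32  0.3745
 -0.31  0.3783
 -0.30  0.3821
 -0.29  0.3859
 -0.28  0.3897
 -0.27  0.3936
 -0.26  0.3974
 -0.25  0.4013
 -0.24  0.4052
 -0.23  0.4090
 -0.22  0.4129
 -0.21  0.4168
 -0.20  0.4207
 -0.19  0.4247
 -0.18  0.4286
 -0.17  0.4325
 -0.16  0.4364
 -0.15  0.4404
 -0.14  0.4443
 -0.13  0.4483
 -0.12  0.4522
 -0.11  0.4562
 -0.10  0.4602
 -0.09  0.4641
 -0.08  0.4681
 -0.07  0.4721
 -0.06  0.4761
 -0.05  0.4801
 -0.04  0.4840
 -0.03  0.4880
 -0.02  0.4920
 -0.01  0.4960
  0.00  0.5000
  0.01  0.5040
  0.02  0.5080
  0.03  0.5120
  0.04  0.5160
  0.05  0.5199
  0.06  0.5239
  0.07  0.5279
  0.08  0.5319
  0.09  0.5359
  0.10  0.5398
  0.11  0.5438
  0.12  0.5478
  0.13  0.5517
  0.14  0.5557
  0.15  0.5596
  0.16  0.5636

σ√T = 0.38 × 1.2247 = 0.4654
d₁ = [ln(460/540) + (0.068 + ½·0.38²)·1.5] / (σ√T) = (-0.1603 + 0.2103) / 0.4654 = 0.1073 ≈ 0.11
d₂ = 0.1073 − 0.4654 = -0.3581 ≈ -0.36
exp(−rT) = exp(−0.068·1.5) = 0.9030
N(d₁) = N(0.11) = 0.5438;  N(d₂) = N(-0.36) = 0.3594
C = 460·0.5438 − 540·0.9030·0.3594 = 250.1480 − 175.2506 = 74.8974

€74.90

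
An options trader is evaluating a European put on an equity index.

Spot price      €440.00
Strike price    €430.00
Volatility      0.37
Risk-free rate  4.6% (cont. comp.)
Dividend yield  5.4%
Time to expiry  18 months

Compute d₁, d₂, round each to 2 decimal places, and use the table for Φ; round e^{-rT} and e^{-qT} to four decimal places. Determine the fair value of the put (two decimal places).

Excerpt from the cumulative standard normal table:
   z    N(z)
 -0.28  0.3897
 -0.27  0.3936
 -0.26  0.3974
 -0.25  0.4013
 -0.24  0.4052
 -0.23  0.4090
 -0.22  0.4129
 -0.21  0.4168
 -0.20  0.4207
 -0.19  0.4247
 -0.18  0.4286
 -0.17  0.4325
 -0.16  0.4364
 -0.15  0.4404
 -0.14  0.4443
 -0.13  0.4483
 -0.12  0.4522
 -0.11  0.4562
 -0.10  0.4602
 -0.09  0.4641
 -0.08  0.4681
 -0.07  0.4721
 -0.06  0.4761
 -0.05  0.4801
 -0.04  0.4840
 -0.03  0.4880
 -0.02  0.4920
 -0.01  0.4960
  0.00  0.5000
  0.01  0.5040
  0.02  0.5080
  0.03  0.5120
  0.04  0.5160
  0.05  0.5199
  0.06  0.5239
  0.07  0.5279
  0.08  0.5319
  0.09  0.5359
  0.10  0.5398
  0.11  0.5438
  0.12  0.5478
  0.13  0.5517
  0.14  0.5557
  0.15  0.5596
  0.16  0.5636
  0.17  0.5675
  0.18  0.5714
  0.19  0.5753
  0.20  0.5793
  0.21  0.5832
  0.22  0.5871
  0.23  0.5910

€69.65

T = 1.5;  σ√T = 0.4532
d₁ = [ln(440/430) + (0.046 − 0.054 + 0.37²/2)·1.5] / 0.4532 = [0.0230 + 0.0907] / 0.4532 = 0.2508 → 0.25
d₂ = d₁ − σ√T = 0.2508 − 0.4532 = -0.2023 → -0.20
exp(−qT) = exp(−0.054·1.5) = 0.9222;  exp(−rT) = exp(−0.046·1.5) = 0.9333
N(−d₂) = N(0.20) = 0.5793;  N(−d₁) = N(-0.25) = 0.4013
P = 430·0.9333·0.5793 − 440·0.9222·0.4013 = 232.4841 − 162.8347 = 69.6494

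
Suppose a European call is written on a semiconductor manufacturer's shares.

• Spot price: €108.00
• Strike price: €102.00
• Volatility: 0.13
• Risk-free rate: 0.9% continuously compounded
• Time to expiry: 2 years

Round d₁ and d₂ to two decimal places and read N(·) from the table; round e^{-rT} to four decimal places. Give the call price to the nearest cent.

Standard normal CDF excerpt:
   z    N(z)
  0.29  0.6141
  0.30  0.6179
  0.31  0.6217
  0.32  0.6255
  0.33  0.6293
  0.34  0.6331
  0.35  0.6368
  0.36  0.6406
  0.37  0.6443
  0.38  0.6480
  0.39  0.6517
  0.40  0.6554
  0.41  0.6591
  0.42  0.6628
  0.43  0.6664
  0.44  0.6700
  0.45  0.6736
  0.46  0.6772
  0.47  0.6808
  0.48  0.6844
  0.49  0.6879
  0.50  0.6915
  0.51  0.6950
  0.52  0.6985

€12.02

σ√T = 0.13 × 1.4142 = 0.1838
ln(S/K) + (r + σ²/2)T = ln(108/102) + (0.009 + 0.13²/2)·2 = 0.0572 + 0.0349 = 0.0921
d₁ = 0.0921 / 0.1838 = 0.5007 → 0.50
d₂ = d₁ − σ√T = 0.5007 − 0.1838 = 0.3169 → 0.32
e^(−rT) = e^(−0.009·2) = 0.9822
C = 108·N(0.50) − 102·0.9822·N(0.32) = 108·0.6915 − 102·0.9822·0.6255 = 74.6820 − 62.6653 = 12.0167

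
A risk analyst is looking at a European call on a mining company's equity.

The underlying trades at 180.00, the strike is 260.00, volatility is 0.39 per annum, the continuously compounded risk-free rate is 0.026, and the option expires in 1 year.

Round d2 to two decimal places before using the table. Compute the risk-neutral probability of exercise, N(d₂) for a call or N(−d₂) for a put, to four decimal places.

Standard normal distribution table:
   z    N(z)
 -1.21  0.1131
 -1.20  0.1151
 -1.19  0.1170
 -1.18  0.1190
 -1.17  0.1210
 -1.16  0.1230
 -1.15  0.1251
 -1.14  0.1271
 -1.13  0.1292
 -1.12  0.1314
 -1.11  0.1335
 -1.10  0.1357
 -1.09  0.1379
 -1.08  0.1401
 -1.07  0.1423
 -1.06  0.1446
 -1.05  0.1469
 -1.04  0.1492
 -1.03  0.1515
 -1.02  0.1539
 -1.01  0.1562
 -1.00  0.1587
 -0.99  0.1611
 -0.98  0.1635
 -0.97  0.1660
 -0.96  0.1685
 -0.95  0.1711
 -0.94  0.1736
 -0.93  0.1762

σ√T = 0.39 × 1.0000 = 0.3900
d₁ = [ln(180/260) + (0.026 + 0.39²/2)·1] / 0.3900 = [-0.3677 + 0.1021] / 0.3900 = -0.6812 ⇒ -0.68
d₂ = d₁ − σ√T = -0.6812 − 0.3900 = -1.0712 ⇒ -1.07
Risk-neutral Pr[S_T > K] = N(d₂) = N(-1.07) = 0.1423

0.1423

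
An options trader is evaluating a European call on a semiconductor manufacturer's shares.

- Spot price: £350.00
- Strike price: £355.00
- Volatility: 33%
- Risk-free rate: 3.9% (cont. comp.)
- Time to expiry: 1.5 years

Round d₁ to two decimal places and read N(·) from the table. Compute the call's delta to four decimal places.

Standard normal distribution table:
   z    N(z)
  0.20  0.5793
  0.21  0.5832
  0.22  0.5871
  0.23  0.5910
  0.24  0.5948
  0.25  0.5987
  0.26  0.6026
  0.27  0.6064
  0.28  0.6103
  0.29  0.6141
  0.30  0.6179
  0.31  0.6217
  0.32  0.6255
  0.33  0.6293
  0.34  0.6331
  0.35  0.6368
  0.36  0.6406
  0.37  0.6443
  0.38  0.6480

0.6217

σ√T = 0.33·√1.5 = 0.4042
d₁ = [ln(350/355) + (0.039 + 0.33²/2)·1.5] / 0.4042 = [-0.0142 + 0.1402] / 0.4042 = 0.3117 ⇒ 0.31
N(d₁) = N(0.31) = 0.6217
Δ_call = N(d₁) = 0.6217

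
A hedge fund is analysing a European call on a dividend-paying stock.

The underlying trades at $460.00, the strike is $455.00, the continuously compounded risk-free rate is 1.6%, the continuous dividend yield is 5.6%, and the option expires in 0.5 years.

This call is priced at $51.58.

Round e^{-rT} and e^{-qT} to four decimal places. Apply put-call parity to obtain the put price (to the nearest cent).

exp(−qT) = exp(−0.056·0.5) = 0.9724;  exp(−rT) = exp(−0.016·0.5) = 0.9920
Put-call parity: C − P = S·e^(−qT) − K·e^(−rT) = 460·0.9724 − 455·0.9920 = 447.3040 − 451.3600 = -4.0560
P = C − (C − P) = 51.58 − (-4.0560) = 55.6360

$55.64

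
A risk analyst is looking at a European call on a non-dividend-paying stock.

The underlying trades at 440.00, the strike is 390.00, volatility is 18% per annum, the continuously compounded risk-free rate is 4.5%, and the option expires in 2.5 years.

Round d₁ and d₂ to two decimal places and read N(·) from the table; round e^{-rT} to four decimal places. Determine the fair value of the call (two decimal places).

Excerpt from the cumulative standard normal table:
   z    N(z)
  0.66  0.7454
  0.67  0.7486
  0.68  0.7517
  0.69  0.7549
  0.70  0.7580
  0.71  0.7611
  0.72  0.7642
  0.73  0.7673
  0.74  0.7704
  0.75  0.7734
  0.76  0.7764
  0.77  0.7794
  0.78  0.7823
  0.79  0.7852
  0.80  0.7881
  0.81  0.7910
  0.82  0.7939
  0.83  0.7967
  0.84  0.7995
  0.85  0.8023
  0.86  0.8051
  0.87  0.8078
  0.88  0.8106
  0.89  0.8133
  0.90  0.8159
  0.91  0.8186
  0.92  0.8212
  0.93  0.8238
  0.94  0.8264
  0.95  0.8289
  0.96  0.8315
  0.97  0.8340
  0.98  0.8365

103.89

T = 2.5;  σ√T = 0.2846
d₁ = [ln(440/390) + (0.045 + 0.18²/2)·2.5] / 0.2846 = [0.1206 + 0.1530] / 0.2846 = 0.9614 ⇒ 0.96
d₂ = d₁ − σ√T = 0.9614 − 0.2846 = 0.6768 ⇒ 0.68
exp(−rT) = exp(−0.045·2.5) = 0.8936
C = 440·N(0.96) − 390·0.8936·N(0.68) = 440·0.8315 − 390·0.8936·0.7517 = 365.8600 − 261.9705 = 103.8895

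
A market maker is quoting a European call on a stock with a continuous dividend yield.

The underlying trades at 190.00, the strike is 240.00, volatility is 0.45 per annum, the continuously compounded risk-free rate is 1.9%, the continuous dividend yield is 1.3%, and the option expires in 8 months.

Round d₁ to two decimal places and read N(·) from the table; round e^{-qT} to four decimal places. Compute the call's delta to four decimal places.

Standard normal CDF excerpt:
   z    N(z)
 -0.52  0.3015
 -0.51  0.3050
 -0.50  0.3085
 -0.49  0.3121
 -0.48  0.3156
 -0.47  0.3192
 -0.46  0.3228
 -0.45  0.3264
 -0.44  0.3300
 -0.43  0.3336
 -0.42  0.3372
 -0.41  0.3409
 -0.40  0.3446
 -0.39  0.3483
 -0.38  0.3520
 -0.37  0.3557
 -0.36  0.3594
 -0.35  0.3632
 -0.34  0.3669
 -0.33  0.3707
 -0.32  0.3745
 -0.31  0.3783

0.3272

σ√T = 0.45 × 0.8165 = 0.3674
d₁ = [ln(190/240) + (0.019 − 0.013 + 0.45²/2)·0.6667] / 0.3674 = [-0.2336 + 0.0715] / 0.3674 = -0.4412 ≈ -0.44
N(d₁) = N(-0.44) = 0.3300
Δ_call = exp(−qT)·N(d₁) = 0.9914·0.3300 = 0.3272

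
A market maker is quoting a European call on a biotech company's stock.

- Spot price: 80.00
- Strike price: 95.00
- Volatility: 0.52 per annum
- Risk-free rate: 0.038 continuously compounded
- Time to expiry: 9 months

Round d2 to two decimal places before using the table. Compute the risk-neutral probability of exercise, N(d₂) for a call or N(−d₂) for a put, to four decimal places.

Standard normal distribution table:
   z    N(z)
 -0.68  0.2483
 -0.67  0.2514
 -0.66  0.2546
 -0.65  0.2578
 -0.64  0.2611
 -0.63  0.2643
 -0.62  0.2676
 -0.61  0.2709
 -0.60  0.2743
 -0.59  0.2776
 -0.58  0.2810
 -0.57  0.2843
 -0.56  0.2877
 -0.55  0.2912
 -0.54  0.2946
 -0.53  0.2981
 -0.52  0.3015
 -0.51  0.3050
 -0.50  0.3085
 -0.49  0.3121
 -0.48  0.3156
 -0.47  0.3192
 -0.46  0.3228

0.2946

σ√T = 0.52·√0.75 = 0.4503
d₁ = [ln(80/95) + (0.038 + 0.52²/2)·0.75] / 0.4503 = [-0.1719 + 0.1299] / 0.4503 = -0.0932 ⇒ -0.09
d₂ = d₁ − σ√T = -0.0932 − 0.4503 = -0.5435 ⇒ -0.54
Pr(exercise) under Q = N(d₂) = 0.2946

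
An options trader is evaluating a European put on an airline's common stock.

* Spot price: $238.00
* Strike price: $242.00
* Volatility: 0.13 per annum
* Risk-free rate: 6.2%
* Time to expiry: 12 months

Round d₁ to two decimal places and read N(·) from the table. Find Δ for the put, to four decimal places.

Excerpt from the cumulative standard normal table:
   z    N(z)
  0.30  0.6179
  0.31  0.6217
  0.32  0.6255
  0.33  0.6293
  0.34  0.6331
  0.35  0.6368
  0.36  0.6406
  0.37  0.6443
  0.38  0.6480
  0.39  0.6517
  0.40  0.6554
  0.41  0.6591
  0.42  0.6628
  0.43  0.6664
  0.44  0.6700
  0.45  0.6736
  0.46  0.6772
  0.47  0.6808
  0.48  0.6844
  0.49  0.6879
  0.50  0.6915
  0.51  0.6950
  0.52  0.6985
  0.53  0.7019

σ√T = 0.13·√1 = 0.1300
d₁ = [ln(238/242) + (0.062 + ½·0.13²)·1] / (σ√T) = (-0.0167 + 0.0704) / 0.1300 = 0.4137 ⇒ 0.41
N(d₁) = N(0.41) = 0.6591
Δ_put = N(d₁) − 1 = 0.6591 − 1 = -0.3409

-0.3409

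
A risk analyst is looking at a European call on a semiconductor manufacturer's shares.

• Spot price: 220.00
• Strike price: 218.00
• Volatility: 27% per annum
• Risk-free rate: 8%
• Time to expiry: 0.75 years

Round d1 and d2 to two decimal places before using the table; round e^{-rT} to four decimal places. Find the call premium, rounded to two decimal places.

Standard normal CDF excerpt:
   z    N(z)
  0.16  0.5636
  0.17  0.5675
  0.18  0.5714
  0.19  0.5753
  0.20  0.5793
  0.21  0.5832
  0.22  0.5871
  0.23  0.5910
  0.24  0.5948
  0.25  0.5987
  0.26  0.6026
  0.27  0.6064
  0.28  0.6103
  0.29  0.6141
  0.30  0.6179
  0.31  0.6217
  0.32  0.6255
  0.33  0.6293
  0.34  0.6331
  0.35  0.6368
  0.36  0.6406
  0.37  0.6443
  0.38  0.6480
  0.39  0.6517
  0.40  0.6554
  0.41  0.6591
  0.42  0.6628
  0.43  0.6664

27.69

T = 0.75;  σ√T = 0.2338
d₁ = [ln(220/218) + (0.08 + 0.27²/2)·0.75] / 0.2338 = [0.0091 + 0.0873] / 0.2338 = 0.4126 → 0.41
d₂ = d₁ − σ√T = 0.4126 − 0.2338 = 0.1787 → 0.18
e^(−rT) = e^(−0.08·0.75) = 0.9418
N(d₁) = N(0.41) = 0.6591;  N(d₂) = N(0.18) = 0.5714
C = 220·0.6591 − 218·0.9418·0.5714 = 145.0020 − 117.3155 = 27.6865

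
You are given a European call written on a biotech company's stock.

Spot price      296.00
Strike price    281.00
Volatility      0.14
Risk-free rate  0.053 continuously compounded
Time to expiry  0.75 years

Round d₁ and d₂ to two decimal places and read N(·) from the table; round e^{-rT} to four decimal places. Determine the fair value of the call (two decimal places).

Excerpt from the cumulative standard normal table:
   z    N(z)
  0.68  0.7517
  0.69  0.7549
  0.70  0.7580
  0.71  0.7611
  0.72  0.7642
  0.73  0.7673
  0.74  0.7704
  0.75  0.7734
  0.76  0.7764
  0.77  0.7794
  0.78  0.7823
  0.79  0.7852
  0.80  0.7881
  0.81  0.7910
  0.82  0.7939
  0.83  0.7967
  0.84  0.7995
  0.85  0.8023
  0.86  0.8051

σ√T = 0.14·√0.75 = 0.1212
d₁ = [ln(296/281) + (0.053 + ½·0.14²)·0.75] / (σ√T) = (0.0520 + 0.0471) / 0.1212 = 0.8174 ⇒ 0.82
d₂ = 0.8174 − 0.1212 = 0.6962 ⇒ 0.70
exp(−rT) = exp(−0.053·0.75) = 0.9610
C = 296·N(0.82) − 281·0.9610·N(0.70) = 296·0.7939 − 281·0.9610·0.7580 = 234.9944 − 204.6911 = 30.3033

30.30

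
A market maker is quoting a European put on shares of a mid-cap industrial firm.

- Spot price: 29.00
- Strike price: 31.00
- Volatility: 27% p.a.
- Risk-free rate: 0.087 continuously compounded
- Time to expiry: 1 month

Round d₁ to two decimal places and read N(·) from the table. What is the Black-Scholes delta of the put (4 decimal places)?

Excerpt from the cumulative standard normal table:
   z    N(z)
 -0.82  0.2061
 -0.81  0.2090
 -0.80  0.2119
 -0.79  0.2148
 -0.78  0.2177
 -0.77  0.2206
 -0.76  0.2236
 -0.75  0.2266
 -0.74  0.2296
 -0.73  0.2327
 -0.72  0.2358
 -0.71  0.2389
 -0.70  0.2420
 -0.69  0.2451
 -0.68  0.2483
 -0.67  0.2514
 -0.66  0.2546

-0.7642

T = 0.08333;  σ√T = 0.0779
ln(S/K) + (r + σ²/2)T = ln(29/31) + (0.087 + 0.27²/2)·0.08333 = -0.0667 + 0.0103 = -0.0564
d₁ = -0.0564 / 0.0779 = -0.7237 ≈ -0.72
N(d₁) = N(-0.72) = 0.2358
Δ_put = N(d₁) − 1 = 0.2358 − 1 = -0.7642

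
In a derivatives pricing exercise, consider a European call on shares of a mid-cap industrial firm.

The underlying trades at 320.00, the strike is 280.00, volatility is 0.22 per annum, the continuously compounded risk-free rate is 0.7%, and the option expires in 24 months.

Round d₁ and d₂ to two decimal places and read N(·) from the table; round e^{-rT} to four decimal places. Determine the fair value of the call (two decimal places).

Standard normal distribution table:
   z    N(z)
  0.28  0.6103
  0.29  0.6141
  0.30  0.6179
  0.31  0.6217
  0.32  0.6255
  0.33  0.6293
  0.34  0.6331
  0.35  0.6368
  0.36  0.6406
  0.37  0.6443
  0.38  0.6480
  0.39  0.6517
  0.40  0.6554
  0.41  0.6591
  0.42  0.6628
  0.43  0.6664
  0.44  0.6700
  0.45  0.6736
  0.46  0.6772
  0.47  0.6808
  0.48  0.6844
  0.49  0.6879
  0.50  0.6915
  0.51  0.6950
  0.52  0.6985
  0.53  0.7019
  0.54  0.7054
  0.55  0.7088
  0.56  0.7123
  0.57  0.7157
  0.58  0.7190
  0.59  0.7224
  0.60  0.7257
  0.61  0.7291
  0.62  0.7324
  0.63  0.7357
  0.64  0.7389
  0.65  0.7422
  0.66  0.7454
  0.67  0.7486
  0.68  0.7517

62.72

T = 2;  σ√T = 0.3111
ln(S/K) + (r + σ²/2)T = ln(320/280) + (0.007 + 0.22²/2)·2 = 0.1335 + 0.0624 = 0.1959
d₁ = 0.1959 / 0.3111 = 0.6297 → 0.63
d₂ = d₁ − σ√T = 0.6297 − 0.3111 = 0.3186 → 0.32
exp(−rT) = exp(−0.007·2) = 0.9861
N(d₁) = N(0.63) = 0.7357;  N(d₂) = N(0.32) = 0.6255
C = 320·0.7357 − 280·0.9861·0.6255 = 235.4240 − 172.7056 = 62.7184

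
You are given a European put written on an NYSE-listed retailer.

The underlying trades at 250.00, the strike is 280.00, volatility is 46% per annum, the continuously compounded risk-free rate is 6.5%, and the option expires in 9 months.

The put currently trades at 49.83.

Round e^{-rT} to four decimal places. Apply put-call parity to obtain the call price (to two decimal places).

33.16

exp(−rT) = exp(−0.065·0.75) = 0.9524
Put-call parity: C − P = S − K·e^(−rT) = 250 − 280·0.9524 = 250 − 266.6720 = -16.6720
C = P + (C − P) = 49.83 + (-16.6720) = 33.1580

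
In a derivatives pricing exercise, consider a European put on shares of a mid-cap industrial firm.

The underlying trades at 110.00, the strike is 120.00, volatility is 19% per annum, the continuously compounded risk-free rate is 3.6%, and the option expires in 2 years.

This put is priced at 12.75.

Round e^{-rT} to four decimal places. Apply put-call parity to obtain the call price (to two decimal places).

11.09

e^(−rT) = e^(−0.036·2) = 0.9305
Put-call parity: C − P = S − K·e^(−rT) = 110 − 120·0.9305 = 110 − 111.6600 = -1.6600
C = P + (C − P) = 12.75 + (-1.6600) = 11.0900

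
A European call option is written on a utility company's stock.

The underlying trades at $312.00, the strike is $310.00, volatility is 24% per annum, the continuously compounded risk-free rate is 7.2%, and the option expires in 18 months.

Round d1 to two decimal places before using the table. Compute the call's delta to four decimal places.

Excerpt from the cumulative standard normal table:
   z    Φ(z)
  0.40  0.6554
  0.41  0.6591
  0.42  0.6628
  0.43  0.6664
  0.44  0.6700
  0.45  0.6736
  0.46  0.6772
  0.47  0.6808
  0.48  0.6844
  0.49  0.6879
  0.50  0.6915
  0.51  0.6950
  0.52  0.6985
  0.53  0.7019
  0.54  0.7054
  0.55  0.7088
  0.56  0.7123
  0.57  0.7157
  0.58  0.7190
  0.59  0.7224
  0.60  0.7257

0.7054

T = 1.5;  σ√T = 0.2939
d₁ = [ln(312/310) + (0.072 + ½·0.24²)·1.5] / (σ√T) = (0.0064 + 0.1512) / 0.2939 = 0.5363 ⇒ 0.54
N(d₁) = N(0.54) = 0.7054
Δ_call = N(d₁) = 0.7054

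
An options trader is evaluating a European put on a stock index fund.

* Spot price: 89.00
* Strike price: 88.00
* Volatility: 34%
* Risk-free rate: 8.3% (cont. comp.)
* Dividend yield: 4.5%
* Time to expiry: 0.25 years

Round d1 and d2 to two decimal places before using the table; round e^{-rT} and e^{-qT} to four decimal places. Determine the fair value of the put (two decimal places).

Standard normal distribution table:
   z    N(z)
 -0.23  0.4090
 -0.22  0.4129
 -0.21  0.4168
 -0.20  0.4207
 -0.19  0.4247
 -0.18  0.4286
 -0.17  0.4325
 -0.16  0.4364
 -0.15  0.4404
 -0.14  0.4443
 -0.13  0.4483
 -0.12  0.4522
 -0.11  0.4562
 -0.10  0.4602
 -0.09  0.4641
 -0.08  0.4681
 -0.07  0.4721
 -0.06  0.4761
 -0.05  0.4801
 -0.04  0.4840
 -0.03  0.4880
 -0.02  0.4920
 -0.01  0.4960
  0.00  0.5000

5.04

σ√T = 0.34·√0.25 = 0.1700
ln(S/K) + (r − q + σ²/2)T = ln(89/88) + (0.083 − 0.045 + 0.34²/2)·0.25 = 0.0113 + 0.0240 = 0.0352
d₁ = 0.0352 / 0.1700 = 0.2074 ≈ 0.21
d₂ = d₁ − σ√T = 0.2074 − 0.1700 = 0.0374 ≈ 0.04
e^(−qT) = e^(−0.045·0.25) = 0.9888;  e^(−rT) = e^(−0.083·0.25) = 0.9795
P = 88·0.9795·N(-0.04) − 89·0.9888·N(-0.21) = 88·0.9795·0.4840 − 89·0.9888·0.4168 = 41.7189 − 36.6797 = 5.0391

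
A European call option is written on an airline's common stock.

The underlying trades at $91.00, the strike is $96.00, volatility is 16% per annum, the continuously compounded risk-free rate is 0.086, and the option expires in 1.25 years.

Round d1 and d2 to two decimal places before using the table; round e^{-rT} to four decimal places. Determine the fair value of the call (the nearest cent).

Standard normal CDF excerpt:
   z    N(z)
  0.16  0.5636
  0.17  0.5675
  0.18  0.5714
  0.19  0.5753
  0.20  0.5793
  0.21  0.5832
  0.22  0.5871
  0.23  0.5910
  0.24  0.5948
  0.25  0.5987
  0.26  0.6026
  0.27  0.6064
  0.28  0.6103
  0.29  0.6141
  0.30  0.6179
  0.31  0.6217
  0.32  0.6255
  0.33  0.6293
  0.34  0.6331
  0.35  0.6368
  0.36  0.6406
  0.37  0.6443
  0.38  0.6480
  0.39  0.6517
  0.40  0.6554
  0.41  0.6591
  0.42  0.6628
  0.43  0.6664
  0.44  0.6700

T = 1.25;  σ√T = 0.1789
d₁ = [ln(91/96) + (0.086 + 0.16²/2)·1.25] / 0.1789 = [-0.0535 + 0.1235] / 0.1789 = 0.3914 ⇒ 0.39
d₂ = d₁ − σ√T = 0.3914 − 0.1789 = 0.2125 ⇒ 0.21
e^(−rT) = e^(−0.086·1.25) = 0.8981
N(d₁) = N(0.39) = 0.6517;  N(d₂) = N(0.21) = 0.5832
C = 91·0.6517 − 96·0.8981·0.5832 = 59.3047 − 50.2821 = 9.0226

$9.02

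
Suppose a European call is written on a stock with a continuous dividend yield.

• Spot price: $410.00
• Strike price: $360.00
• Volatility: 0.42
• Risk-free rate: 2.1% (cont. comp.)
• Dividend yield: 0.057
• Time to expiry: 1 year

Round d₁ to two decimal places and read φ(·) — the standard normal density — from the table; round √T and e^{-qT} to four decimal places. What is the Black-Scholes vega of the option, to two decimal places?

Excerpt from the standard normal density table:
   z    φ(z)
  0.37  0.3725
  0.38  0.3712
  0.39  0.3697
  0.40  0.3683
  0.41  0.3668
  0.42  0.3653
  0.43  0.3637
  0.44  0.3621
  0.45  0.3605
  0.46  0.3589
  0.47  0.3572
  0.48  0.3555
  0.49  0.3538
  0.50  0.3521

140.86

σ√T = 0.42·√1 = 0.4200
ln(S/K) + (r − q + σ²/2)T = ln(410/360) + (0.021 − 0.057 + 0.42²/2)·1 = 0.1301 + 0.0522 = 0.1823
d₁ = 0.1823 / 0.4200 = 0.4339 ≈ 0.43
√T = √1 = 1.0000
φ(d₁) = φ(0.43) = 0.3637
exp(−qT) = exp(−0.057·1) = 0.9446
vega = S·exp(−qT)·φ(d₁)·√T = 410·0.9446·0.3637·1.0000 = 140.8559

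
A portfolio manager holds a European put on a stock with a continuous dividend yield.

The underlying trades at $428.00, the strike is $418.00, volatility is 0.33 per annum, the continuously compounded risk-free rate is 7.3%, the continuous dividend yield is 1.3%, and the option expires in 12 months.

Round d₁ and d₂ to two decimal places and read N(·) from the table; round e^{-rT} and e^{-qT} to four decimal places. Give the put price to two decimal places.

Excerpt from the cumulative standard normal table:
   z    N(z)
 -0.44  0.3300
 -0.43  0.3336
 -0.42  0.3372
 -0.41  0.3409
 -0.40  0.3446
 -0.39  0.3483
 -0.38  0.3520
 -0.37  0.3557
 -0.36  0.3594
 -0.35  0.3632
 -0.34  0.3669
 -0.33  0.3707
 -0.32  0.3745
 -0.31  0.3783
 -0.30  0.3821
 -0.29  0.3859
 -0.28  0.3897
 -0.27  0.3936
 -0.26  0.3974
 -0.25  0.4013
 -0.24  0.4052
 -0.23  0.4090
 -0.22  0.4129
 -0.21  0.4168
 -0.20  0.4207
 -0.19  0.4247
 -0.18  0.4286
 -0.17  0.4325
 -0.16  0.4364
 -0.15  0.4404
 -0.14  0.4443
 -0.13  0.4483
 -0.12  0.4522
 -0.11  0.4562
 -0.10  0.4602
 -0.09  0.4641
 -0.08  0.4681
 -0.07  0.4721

$37.88

σ√T = 0.33 × 1.0000 = 0.3300
d₁ = [ln(428/418) + (0.073 − 0.013 + 0.33²/2)·1] / 0.3300 = [0.0236 + 0.1144] / 0.3300 = 0.4185 which rounds to 0.42
d₂ = d₁ − σ√T = 0.4185 − 0.3300 = 0.0885 which rounds to 0.09
exp(−qT) = exp(−0.013·1) = 0.9871;  exp(−rT) = exp(−0.073·1) = 0.9296
P = 418·0.9296·N(-0.09) − 428·0.9871·N(-0.42) = 418·0.9296·0.4641 − 428·0.9871·0.3372 = 180.3366 − 142.4599 = 37.8768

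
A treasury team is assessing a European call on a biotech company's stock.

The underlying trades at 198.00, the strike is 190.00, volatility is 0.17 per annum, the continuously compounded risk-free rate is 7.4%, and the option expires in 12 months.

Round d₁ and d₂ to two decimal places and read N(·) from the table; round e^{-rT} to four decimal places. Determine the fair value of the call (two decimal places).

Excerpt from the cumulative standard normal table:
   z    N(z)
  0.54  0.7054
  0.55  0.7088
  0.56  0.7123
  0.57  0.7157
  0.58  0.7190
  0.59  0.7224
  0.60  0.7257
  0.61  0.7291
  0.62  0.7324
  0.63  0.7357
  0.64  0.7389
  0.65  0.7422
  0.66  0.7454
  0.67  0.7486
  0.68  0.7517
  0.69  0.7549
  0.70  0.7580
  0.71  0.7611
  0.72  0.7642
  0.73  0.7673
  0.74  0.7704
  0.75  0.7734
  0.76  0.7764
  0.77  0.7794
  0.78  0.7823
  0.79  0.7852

T = 1;  σ√T = 0.1700
ln(S/K) + (r + σ²/2)T = ln(198/190) + (0.074 + 0.17²/2)·1 = 0.0412 + 0.0885 = 0.1297
d₁ = 0.1297 / 0.1700 = 0.7629 ⇒ 0.76
d₂ = d₁ − σ√T = 0.7629 − 0.1700 = 0.5929 ⇒ 0.59
exp(−rT) = exp(−0.074·1) = 0.9287
N(d₁) = N(0.76) = 0.7764;  N(d₂) = N(0.59) = 0.7224
C = 198·0.7764 − 190·0.9287·0.7224 = 153.7272 − 127.4696 = 26.2576

26.26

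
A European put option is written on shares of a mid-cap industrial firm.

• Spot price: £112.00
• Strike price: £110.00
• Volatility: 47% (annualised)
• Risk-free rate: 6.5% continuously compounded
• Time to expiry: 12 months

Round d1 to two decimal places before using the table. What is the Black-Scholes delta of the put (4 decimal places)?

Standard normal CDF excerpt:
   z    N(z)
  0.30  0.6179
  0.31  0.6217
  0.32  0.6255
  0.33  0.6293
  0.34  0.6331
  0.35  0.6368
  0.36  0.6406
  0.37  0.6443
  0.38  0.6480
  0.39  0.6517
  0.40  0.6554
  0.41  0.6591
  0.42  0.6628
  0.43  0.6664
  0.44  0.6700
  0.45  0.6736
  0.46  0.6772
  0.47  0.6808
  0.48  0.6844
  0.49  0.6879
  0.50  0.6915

σ√T = 0.47 × 1.0000 = 0.4700
d₁ = [ln(112/110) + (0.065 + ½·0.47²)·1] / (σ√T) = (0.0180 + 0.1754) / 0.4700 = 0.4116 which rounds to 0.41
N(d₁) = N(0.41) = 0.6591
Δ_put = N(d₁) − 1 = 0.6591 − 1 = -0.3409

-0.3409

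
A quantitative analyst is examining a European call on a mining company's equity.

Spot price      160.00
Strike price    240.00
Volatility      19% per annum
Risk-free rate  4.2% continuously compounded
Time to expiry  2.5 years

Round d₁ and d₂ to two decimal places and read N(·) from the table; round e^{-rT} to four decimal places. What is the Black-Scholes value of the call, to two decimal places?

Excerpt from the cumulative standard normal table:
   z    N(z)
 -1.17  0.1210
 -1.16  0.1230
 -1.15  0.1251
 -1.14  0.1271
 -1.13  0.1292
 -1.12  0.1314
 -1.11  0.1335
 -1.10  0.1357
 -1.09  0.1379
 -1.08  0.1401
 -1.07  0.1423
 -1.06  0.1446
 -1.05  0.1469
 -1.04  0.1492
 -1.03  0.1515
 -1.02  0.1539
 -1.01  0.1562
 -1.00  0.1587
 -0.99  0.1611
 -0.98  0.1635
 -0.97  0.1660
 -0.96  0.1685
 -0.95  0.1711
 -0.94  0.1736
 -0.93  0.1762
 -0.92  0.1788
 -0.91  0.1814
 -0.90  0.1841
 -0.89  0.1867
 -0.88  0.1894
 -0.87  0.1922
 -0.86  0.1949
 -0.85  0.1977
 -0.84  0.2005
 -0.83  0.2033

σ√T = 0.19·√2.5 = 0.3004
d₁ = [ln(160/240) + (0.042 + 0.19²/2)·2.5] / 0.3004 = [-0.4055 + 0.1501] / 0.3004 = -0.8500 which rounds to -0.85
d₂ = d₁ − σ√T = -0.8500 − 0.3004 = -1.1504 which rounds to -1.15
e^(−rT) = e^(−0.042·2.5) = 0.9003
N(d₁) = N(-0.85) = 0.1977;  N(d₂) = N(-1.15) = 0.1251
C = 160·0.1977 − 240·0.9003·0.1251 = 31.6320 − 27.0306 = 4.6014

4.60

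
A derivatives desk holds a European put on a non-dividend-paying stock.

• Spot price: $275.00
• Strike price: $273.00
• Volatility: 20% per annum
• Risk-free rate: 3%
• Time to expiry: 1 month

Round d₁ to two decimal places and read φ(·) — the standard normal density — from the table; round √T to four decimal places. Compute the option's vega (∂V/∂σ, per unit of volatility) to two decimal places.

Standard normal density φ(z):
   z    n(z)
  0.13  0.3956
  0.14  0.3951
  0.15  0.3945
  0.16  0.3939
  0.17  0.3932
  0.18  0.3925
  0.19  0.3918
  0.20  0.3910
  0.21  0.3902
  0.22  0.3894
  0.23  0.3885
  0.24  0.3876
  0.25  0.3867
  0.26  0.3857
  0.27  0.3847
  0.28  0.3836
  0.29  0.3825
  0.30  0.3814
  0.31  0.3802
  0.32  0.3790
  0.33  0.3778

31.04

σ√T = 0.2 × 0.2887 = 0.0577
d₁ = [ln(275/273) + (0.03 + ½·0.2²)·0.08333] / (σ√T) = (0.0073 + 0.0042) / 0.0577 = 0.1986 ⇒ 0.20
√T = √0.08333 = 0.2887
φ(d₁) = φ(0.20) = 0.3910
vega = S·φ(d₁)·√T = 275·0.3910·0.2887 = 31.0425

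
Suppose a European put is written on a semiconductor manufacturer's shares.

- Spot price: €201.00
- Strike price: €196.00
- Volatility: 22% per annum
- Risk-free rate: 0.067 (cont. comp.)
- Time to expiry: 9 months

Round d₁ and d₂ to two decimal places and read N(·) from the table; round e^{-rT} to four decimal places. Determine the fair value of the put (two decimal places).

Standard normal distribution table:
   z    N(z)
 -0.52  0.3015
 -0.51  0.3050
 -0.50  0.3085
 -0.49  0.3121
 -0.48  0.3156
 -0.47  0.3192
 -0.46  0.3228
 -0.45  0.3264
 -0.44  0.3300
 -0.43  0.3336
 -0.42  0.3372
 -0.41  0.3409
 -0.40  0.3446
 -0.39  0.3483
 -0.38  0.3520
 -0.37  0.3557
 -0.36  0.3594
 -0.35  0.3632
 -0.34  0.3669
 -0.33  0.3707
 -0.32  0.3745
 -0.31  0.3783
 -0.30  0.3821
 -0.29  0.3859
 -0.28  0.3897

€8.49

σ√T = 0.22 × 0.8660 = 0.1905
d₁ = [ln(201/196) + (0.067 + ½·0.22²)·0.75] / (σ√T) = (0.0252 + 0.0684) / 0.1905 = 0.4912 which rounds to 0.49
d₂ = 0.4912 − 0.1905 = 0.3007 which rounds to 0.30
exp(−rT) = exp(−0.067·0.75) = 0.9510
N(−d₂) = N(-0.30) = 0.3821;  N(−d₁) = N(-0.49) = 0.3121
P = 196·0.9510·0.3821 − 201·0.3121 = 71.2219 − 62.7321 = 8.4898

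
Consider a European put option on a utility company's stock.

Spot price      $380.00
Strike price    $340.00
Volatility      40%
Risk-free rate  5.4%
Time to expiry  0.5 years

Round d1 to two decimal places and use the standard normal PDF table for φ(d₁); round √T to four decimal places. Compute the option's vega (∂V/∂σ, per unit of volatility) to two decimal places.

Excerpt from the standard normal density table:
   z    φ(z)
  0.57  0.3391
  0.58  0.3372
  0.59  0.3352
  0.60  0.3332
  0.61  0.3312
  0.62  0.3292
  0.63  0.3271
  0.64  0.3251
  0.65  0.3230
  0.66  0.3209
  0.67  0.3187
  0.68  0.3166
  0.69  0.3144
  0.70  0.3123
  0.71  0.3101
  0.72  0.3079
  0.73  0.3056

σ√T = 0.4 × 0.7071 = 0.2828
d₁ = [ln(380/340) + (0.054 + 0.4²/2)·0.5] / 0.2828 = [0.1112 + 0.0670] / 0.2828 = 0.6301 ≈ 0.63
√T = √0.5 = 0.7071
φ(d₁) = φ(0.63) = 0.3271
vega = S·φ(d₁)·√T = 380·0.3271·0.7071 = 87.8911

87.89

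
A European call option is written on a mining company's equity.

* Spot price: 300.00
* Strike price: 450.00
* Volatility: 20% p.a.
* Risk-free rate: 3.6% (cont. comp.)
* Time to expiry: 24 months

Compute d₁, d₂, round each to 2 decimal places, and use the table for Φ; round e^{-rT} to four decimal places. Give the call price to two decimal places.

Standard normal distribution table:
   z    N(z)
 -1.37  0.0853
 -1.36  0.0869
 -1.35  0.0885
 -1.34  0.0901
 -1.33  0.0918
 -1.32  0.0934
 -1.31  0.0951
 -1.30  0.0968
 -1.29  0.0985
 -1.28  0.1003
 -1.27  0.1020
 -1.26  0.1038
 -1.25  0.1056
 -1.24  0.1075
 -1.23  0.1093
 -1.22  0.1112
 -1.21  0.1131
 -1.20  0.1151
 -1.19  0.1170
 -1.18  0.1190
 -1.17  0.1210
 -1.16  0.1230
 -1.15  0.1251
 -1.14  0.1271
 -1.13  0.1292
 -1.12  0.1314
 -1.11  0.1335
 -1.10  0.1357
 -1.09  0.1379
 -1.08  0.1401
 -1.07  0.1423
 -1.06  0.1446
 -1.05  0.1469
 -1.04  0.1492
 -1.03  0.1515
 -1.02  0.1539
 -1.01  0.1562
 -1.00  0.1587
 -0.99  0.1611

σ√T = 0.2·√2 = 0.2828
d₁ = [ln(300/450) + (0.036 + ½·0.2²)·2] / (σ√T) = (-0.4055 + 0.1120) / 0.2828 = -1.0376 ⇒ -1.04
d₂ = -1.0376 − 0.2828 = -1.3204 ⇒ -1.32
e^(−rT) = e^(−0.036·2) = 0.9305
C = 300·N(-1.04) − 450·0.9305·N(-1.32) = 300·0.1492 − 450·0.9305·0.0934 = 44.7600 − 39.1089 = 5.6511

5.65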